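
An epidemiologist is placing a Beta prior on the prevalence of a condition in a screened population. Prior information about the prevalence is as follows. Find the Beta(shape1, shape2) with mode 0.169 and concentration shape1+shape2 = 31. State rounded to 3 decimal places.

For shape1,shape2>1 the mode is (shape1−1)/(shape1+shape2−2), so shape1 = mode·(κ−2)+1 = 0.169×29+1 = 5.901.
And shape2 = (1−mode)·(κ−2)+1 = 0.831×29+1 = 25.099.

shape1 = 5.901, shape2 = 25.099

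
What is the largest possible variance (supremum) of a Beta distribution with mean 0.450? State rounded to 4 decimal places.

Var = μ(1−μ)/(α+β+1), which approaches μ(1−μ) as α+β → 0.
So the supremum is μ(1−μ) = 0.450×0.550 = 0.2475.

0.2475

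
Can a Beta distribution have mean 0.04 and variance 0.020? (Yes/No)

For any Beta, Var(X) < E[X]·(1−E[X]).
Here μ(1−μ) = 0.04×0.96 = 0.0384, and 0.020 < 0.0384.

Yes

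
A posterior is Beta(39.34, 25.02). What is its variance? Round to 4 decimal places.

0.0036

μ = 39.34/64.36 = 0.611249; Var = μ(1−μ)/(α+β+1) = 0.2376236/65.36 = 0.0036.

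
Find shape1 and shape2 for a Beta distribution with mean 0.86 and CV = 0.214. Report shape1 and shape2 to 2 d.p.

σ = CV·μ = 0.214×0.86 = 0.18404, so σ² = 0.033871.
s+1 = μ(1−μ)/σ² = 0.1204/0.033871 = 3.5547, so s = shape1+shape2 = 2.5547.
shape1 = μs = 2.20, shape2 = (1−μ)s = 0.36.

shape1 = 2.20, shape2 = 0.36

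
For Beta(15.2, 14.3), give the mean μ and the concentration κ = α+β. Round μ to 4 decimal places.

κ = α+β = 15.2+14.3 = 29.5; μ = α/κ = 15.2/29.5 = 0.5153.

μ = 0.5153, κ = 29.5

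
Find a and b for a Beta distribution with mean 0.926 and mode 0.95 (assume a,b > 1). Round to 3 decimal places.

a = 34.725, b = 2.775

With s = a+b: μ = a/s and mode = (a−1)/(s−2). Eliminating a = μs,
μs − 1 = m(s−2) ⇒ s(μ−m) = 1−2m ⇒ s = -0.90/-0.024 = 37.5000.
So a = μs = 34.725, b = (1−μ)s = 2.775.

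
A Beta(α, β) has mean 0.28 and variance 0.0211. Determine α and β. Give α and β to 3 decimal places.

α = 2.395, β = 6.159

Let s = α+β. The Beta variance is μ(1−μ)/(s+1).
So s+1 = μ(1−μ)/σ² = (0.28×0.72)/0.0211 = 0.2016/0.0211 = 9.5545, giving s = 8.5545.
Then α = μs = 0.28×8.5545 = 2.395 and β = (1−μ)s = 0.72×8.5545 = 6.159.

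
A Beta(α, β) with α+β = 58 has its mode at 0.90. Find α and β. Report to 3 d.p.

For α,β>1 the mode is (α−1)/(α+β−2), so α = mode·(κ−2)+1 = 0.90×56+1 = 51.400.
And β = (1−mode)·(κ−2)+1 = 0.10×56+1 = 6.600.

α = 51.400, β = 6.600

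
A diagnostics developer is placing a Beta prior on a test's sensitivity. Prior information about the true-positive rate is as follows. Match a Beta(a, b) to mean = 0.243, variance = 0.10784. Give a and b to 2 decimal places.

a = 0.17, b = 0.53

Let s = a+b. The Beta variance is μ(1−μ)/(s+1).
So s+1 = μ(1−μ)/σ² = (0.243×0.757)/0.10784 = 0.183951/0.10784 = 1.7058, giving s = 0.7058.
Then a = μs = 0.243×0.7058 = 0.17 and b = (1−μ)s = 0.757×0.7058 = 0.53.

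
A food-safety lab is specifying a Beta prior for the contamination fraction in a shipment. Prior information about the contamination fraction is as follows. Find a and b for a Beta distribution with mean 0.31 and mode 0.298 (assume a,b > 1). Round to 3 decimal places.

a = 10.437, b = 23.230

Let s = a+b. Mean gives a = μs = 0.31s; mode gives (a−1)/(s−2) = 0.298.
Substituting: 0.31s − 1 = 0.298(s−2) = 0.298s − 0.596, so 0.012s = 0.404 and s = 33.6667.
Then a = 0.31×33.6667 = 10.437 and b = s−a = 23.230.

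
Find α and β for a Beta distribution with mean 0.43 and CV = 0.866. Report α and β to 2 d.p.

Var = (CV·μ)² = (0.866×0.43)² = 0.138667.
α+β = μ(1−μ)/Var − 1 = 0.2451/0.138667 − 1 = 0.7675.
Thus α = 0.43·0.7675 = 0.33 and β = 0.57·0.7675 = 0.44.

α = 0.33, β = 0.44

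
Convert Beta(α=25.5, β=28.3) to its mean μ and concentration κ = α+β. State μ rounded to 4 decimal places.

κ = α+β = 25.5+28.3 = 53.8; μ = α/κ = 25.5/53.8 = 0.4740.

μ = 0.4740, κ = 53.8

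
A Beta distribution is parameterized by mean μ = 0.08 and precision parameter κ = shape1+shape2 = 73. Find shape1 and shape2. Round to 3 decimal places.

shape1 = μκ = 0.08×73 = 5.840 and shape2 = (1−μ)κ = 0.92×73 = 67.160.

shape1 = 5.840, shape2 = 67.160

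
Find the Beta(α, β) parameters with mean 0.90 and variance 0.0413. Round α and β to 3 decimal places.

α = 1.061, β = 0.118

Let s = α+β. The Beta variance is μ(1−μ)/(s+1).
So s+1 = μ(1−μ)/σ² = (0.90×0.10)/0.0413 = 0.0900/0.0413 = 2.1792, giving s = 1.1792.
Then α = μs = 0.90×1.1792 = 1.061 and β = (1−μ)s = 0.10×1.1792 = 0.118.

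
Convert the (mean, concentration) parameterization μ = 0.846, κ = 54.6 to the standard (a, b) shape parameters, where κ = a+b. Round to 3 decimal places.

Split κ in proportion μ : (1−μ): a = 0.846·54.6 = 46.192, b = 54.6 − 46.192 = 8.408.

a = 46.192, b = 8.408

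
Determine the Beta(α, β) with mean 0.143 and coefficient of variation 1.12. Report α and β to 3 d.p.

σ = CV·μ = 1.12×0.143 = 0.16016, so σ² = 0.025651.
s+1 = μ(1−μ)/σ² = 0.122551/0.025651 = 4.7776, so s = α+β = 3.7776.
α = μs = 0.540, β = (1−μ)s = 3.237.

α = 0.540, β = 3.237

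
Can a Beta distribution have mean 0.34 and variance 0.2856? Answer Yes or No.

No

The Beta variance bound is σ² < μ(1−μ).
Here μ(1−μ) = 0.34×0.66 = 0.2244, and 0.2856 ≥ 0.2244.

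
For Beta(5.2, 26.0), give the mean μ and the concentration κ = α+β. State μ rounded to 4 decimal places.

κ = α+β = 5.2+26.0 = 31.2; μ = α/κ = 5.2/31.2 = 0.1667.

μ = 0.1667, κ = 31.2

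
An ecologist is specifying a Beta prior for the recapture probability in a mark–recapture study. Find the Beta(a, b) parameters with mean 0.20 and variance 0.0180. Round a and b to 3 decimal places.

Write ν = a+b; then a = μν and Var = μ(1−μ)/(ν+1).
ν = μ(1−μ)/Var − 1 = 0.1600/0.0180 − 1 = 7.8889.
a = 0.20·7.8889 = 1.578, b = 0.80·7.8889 = 6.311.

a = 1.578, b = 6.311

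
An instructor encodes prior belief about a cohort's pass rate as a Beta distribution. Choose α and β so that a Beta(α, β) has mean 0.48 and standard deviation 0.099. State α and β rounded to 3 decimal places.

Variance = 0.099² = 0.009801. The moment-matching identity α+β = μ(1−μ)/Var − 1 gives
α+β = 0.2496/0.009801 − 1 = 24.4668, so α = μ·24.4668 = 11.744 and β = (1−μ)·24.4668 = 12.723.

α = 11.744, β = 12.723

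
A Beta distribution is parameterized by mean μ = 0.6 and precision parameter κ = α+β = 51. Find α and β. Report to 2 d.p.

α = 30.60, β = 20.40

α = μκ = 0.6×51 = 30.60 and β = (1−μ)κ = 0.4×51 = 20.40.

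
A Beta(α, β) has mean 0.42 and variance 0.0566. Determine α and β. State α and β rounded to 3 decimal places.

Write ν = α+β; then α = μν and Var = μ(1−μ)/(ν+1).
ν = μ(1−μ)/Var − 1 = 0.2436/0.0566 − 1 = 3.3039.
α = 0.42·3.3039 = 1.388, β = 0.58·3.3039 = 1.916.

α = 1.388, β = 1.916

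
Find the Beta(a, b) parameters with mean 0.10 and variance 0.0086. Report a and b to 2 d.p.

a = 0.95, b = 8.52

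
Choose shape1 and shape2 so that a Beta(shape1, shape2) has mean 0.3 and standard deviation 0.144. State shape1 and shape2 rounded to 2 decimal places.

shape1 = 2.74, shape2 = 6.39

First σ² = 0.020736. Setting shape1 = μn, shape2 = (1−μ)n with n = shape1+shape2,
μ(1−μ)/(n+1) = 0.020736 ⇒ n+1 = 0.21/0.020736 = 10.1273 ⇒ n = 9.1273.
Hence shape1 = 0.3×9.1273 = 2.74, shape2 = 0.7×9.1273 = 6.39.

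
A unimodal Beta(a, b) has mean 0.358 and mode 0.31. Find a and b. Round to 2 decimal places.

With s = a+b: μ = a/s and mode = (a−1)/(s−2). Eliminating a = μs,
μs − 1 = m(s−2) ⇒ s(μ−m) = 1−2m ⇒ s = 0.38/0.048 = 7.9167.
So a = μs = 2.83, b = (1−μ)s = 5.08.

a = 2.83, b = 5.08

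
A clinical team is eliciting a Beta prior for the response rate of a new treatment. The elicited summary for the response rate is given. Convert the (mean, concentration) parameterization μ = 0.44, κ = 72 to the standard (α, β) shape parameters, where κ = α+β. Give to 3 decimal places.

Split κ in proportion μ : (1−μ): α = 0.44·72 = 31.680, β = 72 − 31.680 = 40.320.

α = 31.680, β = 40.320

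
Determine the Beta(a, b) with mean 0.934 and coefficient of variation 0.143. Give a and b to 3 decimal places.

a = 2.294, b = 0.162

Var = (CV·μ)² = (0.143×0.934)² = 0.017839.
a+b = μ(1−μ)/Var − 1 = 0.061644/0.017839 − 1 = 2.4556.
Thus a = 0.934·2.4556 = 2.294 and b = 0.066·2.4556 = 0.162.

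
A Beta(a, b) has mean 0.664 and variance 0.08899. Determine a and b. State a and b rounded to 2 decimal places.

a = 1.00, b = 0.51

Write ν = a+b; then a = μν and Var = μ(1−μ)/(ν+1).
ν = μ(1−μ)/Var − 1 = 0.223104/0.08899 − 1 = 1.5071.
a = 0.664·1.5071 = 1.00, b = 0.336·1.5071 = 0.51.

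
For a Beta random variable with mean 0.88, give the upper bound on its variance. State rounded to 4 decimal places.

For fixed mean μ the Beta variance is μ(1−μ)/(α+β+1), increasing as α+β decreases.
Its least upper bound (not attained) is μ(1−μ) = 0.88·0.12 = 0.1056.

0.1056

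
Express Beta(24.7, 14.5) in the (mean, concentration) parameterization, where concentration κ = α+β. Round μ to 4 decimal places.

μ = 0.6301, κ = 39.2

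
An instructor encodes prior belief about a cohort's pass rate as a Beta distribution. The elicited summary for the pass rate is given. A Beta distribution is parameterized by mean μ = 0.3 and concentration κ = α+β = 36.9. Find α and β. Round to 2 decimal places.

Split κ in proportion μ : (1−μ): α = 0.3·36.9 = 11.07, β = 36.9 − 11.07 = 25.83.

α = 11.07, β = 25.83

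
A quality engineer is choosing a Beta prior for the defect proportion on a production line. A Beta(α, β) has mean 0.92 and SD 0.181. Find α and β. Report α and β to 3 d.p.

α = 1.147, β = 0.100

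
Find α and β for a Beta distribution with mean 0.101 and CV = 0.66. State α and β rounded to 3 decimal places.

σ = CV·μ = 0.66×0.101 = 0.06666, so σ² = 0.004444.
s+1 = μ(1−μ)/σ² = 0.090799/0.004444 = 20.4339, so s = α+β = 19.4339.
α = μs = 1.963, β = (1−μ)s = 17.471.

α = 1.963, β = 17.471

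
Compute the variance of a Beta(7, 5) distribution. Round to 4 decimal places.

0.0187

Var = αβ/[(α+β)²(α+β+1)] = (7×5)/(12²×13) = 35/1872 = 0.0187.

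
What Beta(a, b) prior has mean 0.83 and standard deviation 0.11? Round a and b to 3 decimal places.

Variance = 0.11² = 0.0121. The moment-matching identity a+b = μ(1−μ)/Var − 1 gives
a+b = 0.1411/0.0121 − 1 = 10.6612, so a = μ·10.6612 = 8.849 and b = (1−μ)·10.6612 = 1.812.

a = 8.849, b = 1.812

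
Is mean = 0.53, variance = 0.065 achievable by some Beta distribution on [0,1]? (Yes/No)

Yes

The Beta variance bound is σ² < μ(1−μ).
Here μ(1−μ) = 0.53×0.47 = 0.2491, and 0.065 < 0.2491.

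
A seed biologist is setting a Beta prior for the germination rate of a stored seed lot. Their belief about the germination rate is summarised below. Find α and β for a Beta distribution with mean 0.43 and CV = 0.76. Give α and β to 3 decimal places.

α = 0.557, β = 0.738

σ = CV·μ = 0.76×0.43 = 0.32680, so σ² = 0.106798.
s+1 = μ(1−μ)/σ² = 0.2451/0.106798 = 2.2950, so s = α+β = 1.2950.
α = μs = 0.557, β = (1−μ)s = 0.738.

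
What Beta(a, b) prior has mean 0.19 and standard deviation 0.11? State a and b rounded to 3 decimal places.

a = 2.227, b = 9.492

Variance = 0.11² = 0.0121. The moment-matching identity a+b = μ(1−μ)/Var − 1 gives
a+b = 0.1539/0.0121 − 1 = 11.7190, so a = μ·11.7190 = 2.227 and b = (1−μ)·11.7190 = 9.492.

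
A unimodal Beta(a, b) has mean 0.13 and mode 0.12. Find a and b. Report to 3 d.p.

a = 9.880, b = 66.120

With s = a+b: μ = a/s and mode = (a−1)/(s−2). Eliminating a = μs,
μs − 1 = m(s−2) ⇒ s(μ−m) = 1−2m ⇒ s = 0.76/0.01 = 76.0000.
So a = μs = 9.880, b = (1−μ)s = 66.120.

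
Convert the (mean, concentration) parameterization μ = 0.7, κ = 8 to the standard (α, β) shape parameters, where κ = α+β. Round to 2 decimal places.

α = 5.60, β = 2.40

Split κ in proportion μ : (1−μ): α = 0.7·8 = 5.60, β = 8 − 5.60 = 2.40.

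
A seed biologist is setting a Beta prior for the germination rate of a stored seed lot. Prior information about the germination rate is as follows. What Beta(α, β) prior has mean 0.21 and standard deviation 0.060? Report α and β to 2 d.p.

Variance = 0.060² = 0.003600. The moment-matching identity α+β = μ(1−μ)/Var − 1 gives
α+β = 0.1659/0.003600 − 1 = 45.0833, so α = μ·45.0833 = 9.47 and β = (1−μ)·45.0833 = 35.62.

α = 9.47, β = 35.62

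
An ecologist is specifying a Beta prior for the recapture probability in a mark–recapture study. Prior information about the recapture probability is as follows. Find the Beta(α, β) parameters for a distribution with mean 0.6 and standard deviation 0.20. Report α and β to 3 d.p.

σ² = 0.20² = 0.0400.
With s = α+β, Var = μ(1−μ)/(s+1), so s+1 = (0.6×0.4)/0.0400 = 6.0000 and s = 5.0000.
α = μs = 3.000, β = (1−μ)s = 2.000.

α = 3.000, β = 2.000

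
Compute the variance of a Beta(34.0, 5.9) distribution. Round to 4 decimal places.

0.0031

Var = αβ/[(α+β)²(α+β+1)] = (34.0×5.9)/(39.9²×40.9) = 200.60/65113.209 = 0.0031.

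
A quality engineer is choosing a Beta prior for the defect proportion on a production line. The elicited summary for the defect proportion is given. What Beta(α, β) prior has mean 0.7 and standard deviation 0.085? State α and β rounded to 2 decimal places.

α = 19.65, β = 8.42

σ² = 0.085² = 0.007225.
With s = α+β, Var = μ(1−μ)/(s+1), so s+1 = (0.7×0.3)/0.007225 = 29.0657 and s = 28.0657.
α = μs = 19.65, β = (1−μ)s = 8.42.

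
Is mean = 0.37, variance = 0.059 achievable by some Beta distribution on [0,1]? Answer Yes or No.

Yes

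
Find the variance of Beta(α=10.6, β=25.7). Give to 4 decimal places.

α+β = 36.3 and αβ = 272.42, so Var = αβ/[(α+β)²(α+β+1)] = 272.42/49149.837 = 0.0055.

0.0055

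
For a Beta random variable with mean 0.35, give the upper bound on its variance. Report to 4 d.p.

For fixed mean μ the Beta variance is μ(1−μ)/(α+β+1), increasing as α+β decreases.
Its least upper bound (not attained) is μ(1−μ) = 0.35·0.65 = 0.2275.

0.2275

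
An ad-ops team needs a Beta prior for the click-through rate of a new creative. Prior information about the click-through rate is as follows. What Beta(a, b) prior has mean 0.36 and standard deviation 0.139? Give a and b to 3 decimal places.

σ² = 0.139² = 0.019321.
With s = a+b, Var = μ(1−μ)/(s+1), so s+1 = (0.36×0.64)/0.019321 = 11.9248 and s = 10.9248.
a = μs = 3.933, b = (1−μ)s = 6.992.

a = 3.933, b = 6.992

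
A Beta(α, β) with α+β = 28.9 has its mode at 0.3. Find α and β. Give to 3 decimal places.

For α,β>1 the mode is (α−1)/(α+β−2), so α = mode·(κ−2)+1 = 0.3×26.9+1 = 9.070.
And β = (1−mode)·(κ−2)+1 = 0.7×26.9+1 = 19.830.

α = 9.070, β = 19.830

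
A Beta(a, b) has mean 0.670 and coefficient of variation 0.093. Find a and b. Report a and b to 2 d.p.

Var = (CV·μ)² = (0.093×0.670)² = 0.003883.
a+b = μ(1−μ)/Var − 1 = 0.221100/0.003883 − 1 = 55.9473.
Thus a = 0.670·55.9473 = 37.48 and b = 0.330·55.9473 = 18.46.

a = 37.48, b = 18.46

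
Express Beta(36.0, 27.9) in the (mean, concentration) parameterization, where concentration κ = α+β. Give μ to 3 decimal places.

μ = 0.563, κ = 63.9

κ = α+β = 36.0+27.9 = 63.9; μ = α/κ = 36.0/63.9 = 0.563.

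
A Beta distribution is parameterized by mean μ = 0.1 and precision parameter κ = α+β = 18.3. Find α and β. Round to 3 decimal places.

α = μκ = 0.1×18.3 = 1.830 and β = (1−μ)κ = 0.9×18.3 = 16.470.

α = 1.830, β = 16.470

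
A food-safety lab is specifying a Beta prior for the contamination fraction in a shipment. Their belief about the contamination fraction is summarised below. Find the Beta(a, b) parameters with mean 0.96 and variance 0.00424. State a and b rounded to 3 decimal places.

Write ν = a+b; then a = μν and Var = μ(1−μ)/(ν+1).
ν = μ(1−μ)/Var − 1 = 0.0384/0.00424 − 1 = 8.0566.
a = 0.96·8.0566 = 7.734, b = 0.04·8.0566 = 0.322.

a = 7.734, b = 0.322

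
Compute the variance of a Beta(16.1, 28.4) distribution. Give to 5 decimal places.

α+β = 44.5 and αβ = 457.24, so Var = αβ/[(α+β)²(α+β+1)] = 457.24/90101.375 = 0.00507.

0.00507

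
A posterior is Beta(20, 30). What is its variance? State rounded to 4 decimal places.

μ = 20/50 = 0.400000; Var = μ(1−μ)/(α+β+1) = 0.2400000/51 = 0.0047.

0.0047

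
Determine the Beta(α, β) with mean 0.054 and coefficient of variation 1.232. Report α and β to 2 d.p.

σ = CV·μ = 1.232×0.054 = 0.06653, so σ² = 0.004426.
s+1 = μ(1−μ)/σ² = 0.051084/0.004426 = 11.5419, so s = α+β = 10.5419.
α = μs = 0.57, β = (1−μ)s = 9.97.

α = 0.57, β = 9.97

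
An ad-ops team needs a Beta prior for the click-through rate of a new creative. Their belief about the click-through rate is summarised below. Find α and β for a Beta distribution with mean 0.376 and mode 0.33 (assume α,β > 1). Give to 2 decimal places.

Let s = α+β. Mean gives α = μs = 0.376s; mode gives (α−1)/(s−2) = 0.33.
Substituting: 0.376s − 1 = 0.33(s−2) = 0.33s − 0.66, so 0.046s = 0.34 and s = 7.3913.
Then α = 0.376×7.3913 = 2.78 and β = s−α = 4.61.

α = 2.78, β = 4.61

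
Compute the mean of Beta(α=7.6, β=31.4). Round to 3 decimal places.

0.195

The Beta mean is α/(α+β) = 7.6/(7.6+31.4) = 0.195.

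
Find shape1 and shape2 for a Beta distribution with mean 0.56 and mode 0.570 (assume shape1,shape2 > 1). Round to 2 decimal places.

shape1 = 7.84, shape2 = 6.16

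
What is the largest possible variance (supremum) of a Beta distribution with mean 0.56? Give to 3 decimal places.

0.246

Var = μ(1−μ)/(α+β+1), which approaches μ(1−μ) as α+β → 0.
So the supremum is μ(1−μ) = 0.56×0.44 = 0.246.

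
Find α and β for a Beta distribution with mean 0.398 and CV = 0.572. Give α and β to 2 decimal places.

σ = CV·μ = 0.572×0.398 = 0.22766, so σ² = 0.051827.
s+1 = μ(1−μ)/σ² = 0.239596/0.051827 = 4.6230, so s = α+β = 3.6230.
α = μs = 1.44, β = (1−μ)s = 2.18.

α = 1.44, β = 2.18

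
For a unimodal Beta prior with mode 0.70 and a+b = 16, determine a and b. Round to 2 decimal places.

a = 10.80, b = 5.20

Mode = (a−1)/(κ−2) with κ = a+b, so a−1 = 0.70·14 = 9.80.
a = 10.80; b = κ − a = 5.20.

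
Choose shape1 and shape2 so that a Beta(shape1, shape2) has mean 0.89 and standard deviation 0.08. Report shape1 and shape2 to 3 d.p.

σ² = 0.08² = 0.0064.
With s = shape1+shape2, Var = μ(1−μ)/(s+1), so s+1 = (0.89×0.11)/0.0064 = 15.2969 and s = 14.2969.
shape1 = μs = 12.724, shape2 = (1−μ)s = 1.573.

shape1 = 12.724, shape2 = 1.573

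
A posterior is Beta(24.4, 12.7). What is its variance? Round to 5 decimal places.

α+β = 37.1 and αβ = 309.88, so Var = αβ/[(α+β)²(α+β+1)] = 309.88/52441.221 = 0.00591.

0.00591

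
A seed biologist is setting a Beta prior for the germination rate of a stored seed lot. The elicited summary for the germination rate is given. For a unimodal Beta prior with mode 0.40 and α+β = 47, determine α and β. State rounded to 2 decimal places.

Since the density peak of Beta(α,β) is at (α−1)/(α+β−2),
α = 1 + 0.40(47−2) = 19.00 and β = 47 − 19.00 = 28.00.

α = 19.00, β = 28.00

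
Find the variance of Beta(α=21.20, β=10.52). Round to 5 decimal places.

μ = 21.20/31.72 = 0.668348; Var = μ(1−μ)/(α+β+1) = 0.2216589/32.72 = 0.00677.

0.00677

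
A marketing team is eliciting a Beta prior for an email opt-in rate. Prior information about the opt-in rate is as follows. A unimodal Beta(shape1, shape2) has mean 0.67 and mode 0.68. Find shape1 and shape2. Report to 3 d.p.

Let s = shape1+shape2. Mean gives shape1 = μs = 0.67s; mode gives (shape1−1)/(s−2) = 0.68.
Substituting: 0.67s − 1 = 0.68(s−2) = 0.68s − 1.36, so -0.01s = -0.36 and s = 36.0000.
Then shape1 = 0.67×36.0000 = 24.120 and shape2 = s−shape1 = 11.880.

shape1 = 24.120, shape2 = 11.880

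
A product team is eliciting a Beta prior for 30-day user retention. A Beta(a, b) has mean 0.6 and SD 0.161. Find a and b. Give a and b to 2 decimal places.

a = 4.96, b = 3.30

First σ² = 0.025921. Setting a = μn, b = (1−μ)n with n = a+b,
μ(1−μ)/(n+1) = 0.025921 ⇒ n+1 = 0.24/0.025921 = 9.2589 ⇒ n = 8.2589.
Hence a = 0.6×8.2589 = 4.96, b = 0.4×8.2589 = 3.30.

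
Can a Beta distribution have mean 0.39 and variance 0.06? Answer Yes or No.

Yes

The Beta variance bound is σ² < μ(1−μ).
Here μ(1−μ) = 0.39×0.61 = 0.2379, and 0.06 < 0.2379.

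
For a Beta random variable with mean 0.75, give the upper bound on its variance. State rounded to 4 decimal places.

Var = μ(1−μ)/(α+β+1), which approaches μ(1−μ) as α+β → 0.
So the supremum is μ(1−μ) = 0.75×0.25 = 0.1875.

0.1875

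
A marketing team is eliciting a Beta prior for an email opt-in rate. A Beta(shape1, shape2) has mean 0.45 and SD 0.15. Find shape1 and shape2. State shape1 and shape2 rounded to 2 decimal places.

shape1 = 4.50, shape2 = 5.50

σ² = 0.15² = 0.0225.
With s = shape1+shape2, Var = μ(1−μ)/(s+1), so s+1 = (0.45×0.55)/0.0225 = 11.0000 and s = 10.0000.
shape1 = μs = 4.50, shape2 = (1−μ)s = 5.50.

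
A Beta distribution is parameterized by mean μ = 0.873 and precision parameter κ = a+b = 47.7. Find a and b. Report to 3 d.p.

a = μκ = 0.873×47.7 = 41.642 and b = (1−μ)κ = 0.127×47.7 = 6.058.

a = 41.642, b = 6.058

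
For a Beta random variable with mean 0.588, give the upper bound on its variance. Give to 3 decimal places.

0.242

Var = μ(1−μ)/(α+β+1), which approaches μ(1−μ) as α+β → 0.
So the supremum is μ(1−μ) = 0.588×0.412 = 0.242.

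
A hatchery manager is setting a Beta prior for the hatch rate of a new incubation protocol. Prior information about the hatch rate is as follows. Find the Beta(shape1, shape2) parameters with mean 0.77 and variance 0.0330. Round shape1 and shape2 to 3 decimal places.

Let s = shape1+shape2. The Beta variance is μ(1−μ)/(s+1).
So s+1 = μ(1−μ)/σ² = (0.77×0.23)/0.0330 = 0.1771/0.0330 = 5.3667, giving s = 4.3667.
Then shape1 = μs = 0.77×4.3667 = 3.362 and shape2 = (1−μ)s = 0.23×4.3667 = 1.004.

shape1 = 3.362, shape2 = 1.004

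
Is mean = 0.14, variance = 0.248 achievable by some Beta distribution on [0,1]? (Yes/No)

No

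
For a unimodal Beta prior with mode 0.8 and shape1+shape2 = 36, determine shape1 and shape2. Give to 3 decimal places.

Since the density peak of Beta(shape1,shape2) is at (shape1−1)/(shape1+shape2−2),
shape1 = 1 + 0.8(36−2) = 28.200 and shape2 = 36 − 28.200 = 7.800.

shape1 = 28.200, shape2 = 7.800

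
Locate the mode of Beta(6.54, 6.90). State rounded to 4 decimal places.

0.4843

With α,β > 1, mode = (α−1)/(α+β−2) = 5.54/11.44 = 0.4843.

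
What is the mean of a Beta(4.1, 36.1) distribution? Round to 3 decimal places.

0.102

The Beta mean is α/(α+β) = 4.1/(4.1+36.1) = 0.102.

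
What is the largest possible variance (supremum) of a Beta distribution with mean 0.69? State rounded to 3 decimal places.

0.214

Var = μ(1−μ)/(α+β+1), which approaches μ(1−μ) as α+β → 0.
So the supremum is μ(1−μ) = 0.69×0.31 = 0.214.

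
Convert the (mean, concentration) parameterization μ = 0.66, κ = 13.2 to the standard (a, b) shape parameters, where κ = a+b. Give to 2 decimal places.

a = 8.71, b = 4.49

a = μκ = 0.66×13.2 = 8.71 and b = (1−μ)κ = 0.34×13.2 = 4.49.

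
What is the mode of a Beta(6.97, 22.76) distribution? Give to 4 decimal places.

With α,β > 1, mode = (α−1)/(α+β−2) = 5.97/27.73 = 0.2153.

0.2153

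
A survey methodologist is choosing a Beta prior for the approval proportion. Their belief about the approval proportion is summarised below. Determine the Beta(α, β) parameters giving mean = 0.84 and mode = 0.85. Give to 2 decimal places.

α = 58.80, β = 11.20

With s = α+β: μ = α/s and mode = (α−1)/(s−2). Eliminating α = μs,
μs − 1 = m(s−2) ⇒ s(μ−m) = 1−2m ⇒ s = -0.70/-0.01 = 70.0000.
So α = μs = 58.80, β = (1−μ)s = 11.20.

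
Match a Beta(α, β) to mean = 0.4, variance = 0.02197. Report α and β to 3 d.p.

α = 3.970, β = 5.954

By moment matching, α+β = μ(1−μ)/σ² − 1 = (0.4·0.6)/0.02197 − 1 = 10.9240 − 1 = 9.9240.
Since α/(α+β) = μ, α = 0.4·9.9240 = 3.970 and β = 0.6·9.9240 = 5.954.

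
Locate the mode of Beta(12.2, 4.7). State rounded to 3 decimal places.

0.752

The density x^(α−1)(1−x)^(β−1) is maximised at (α−1)/(α+β−2) = 11.2/14.9 = 0.752.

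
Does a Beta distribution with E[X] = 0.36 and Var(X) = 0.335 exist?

No

The Beta variance bound is σ² < μ(1−μ).
Here μ(1−μ) = 0.36×0.64 = 0.2304, and 0.335 ≥ 0.2304.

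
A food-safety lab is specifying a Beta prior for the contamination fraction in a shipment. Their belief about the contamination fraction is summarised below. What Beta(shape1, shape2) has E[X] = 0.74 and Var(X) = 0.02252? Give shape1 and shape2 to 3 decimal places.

shape1 = 5.582, shape2 = 1.961

Write ν = shape1+shape2; then shape1 = μν and Var = μ(1−μ)/(ν+1).
ν = μ(1−μ)/Var − 1 = 0.1924/0.02252 − 1 = 7.5435.
shape1 = 0.74·7.5435 = 5.582, shape2 = 0.26·7.5435 = 1.961.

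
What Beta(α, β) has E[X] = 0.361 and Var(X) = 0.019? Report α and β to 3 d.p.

By moment matching, α+β = μ(1−μ)/σ² − 1 = (0.361·0.639)/0.019 − 1 = 12.1410 − 1 = 11.1410.
Since α/(α+β) = μ, α = 0.361·11.1410 = 4.022 and β = 0.639·11.1410 = 7.119.

α = 4.022, β = 7.119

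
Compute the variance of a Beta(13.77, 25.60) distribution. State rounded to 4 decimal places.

α+β = 39.37 and αβ = 352.5120, so Var = αβ/[(α+β)²(α+β+1)] = 352.5120/62573.374853 = 0.0056.

0.0056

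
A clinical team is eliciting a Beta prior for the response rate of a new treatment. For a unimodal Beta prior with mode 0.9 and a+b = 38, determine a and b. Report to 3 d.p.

a = 33.400, b = 4.600

Mode = (a−1)/(κ−2) with κ = a+b, so a−1 = 0.9·36 = 32.400.
a = 33.400; b = κ − a = 4.600.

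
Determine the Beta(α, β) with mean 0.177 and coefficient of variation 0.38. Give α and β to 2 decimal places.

Var = (CV·μ)² = (0.38×0.177)² = 0.004524.
α+β = μ(1−μ)/Var − 1 = 0.145671/0.004524 − 1 = 31.2003.
Thus α = 0.177·31.2003 = 5.52 and β = 0.823·31.2003 = 25.68.

α = 5.52, β = 25.68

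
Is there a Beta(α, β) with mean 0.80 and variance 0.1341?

The Beta variance bound is σ² < μ(1−μ).
Here μ(1−μ) = 0.80×0.20 = 0.1600, and 0.1341 < 0.1600.

Yes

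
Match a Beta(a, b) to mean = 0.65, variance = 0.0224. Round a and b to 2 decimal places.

Write ν = a+b; then a = μν and Var = μ(1−μ)/(ν+1).
ν = μ(1−μ)/Var − 1 = 0.2275/0.0224 − 1 = 9.1562.
a = 0.65·9.1562 = 5.95, b = 0.35·9.1562 = 3.20.

a = 5.95, b = 3.20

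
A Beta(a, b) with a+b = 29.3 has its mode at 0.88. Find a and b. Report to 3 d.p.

Since the density peak of Beta(a,b) is at (a−1)/(a+b−2),
a = 1 + 0.88(29.3−2) = 25.024 and b = 29.3 − 25.024 = 4.276.

a = 25.024, b = 4.276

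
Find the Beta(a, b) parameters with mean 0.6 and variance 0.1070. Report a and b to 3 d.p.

Write ν = a+b; then a = μν and Var = μ(1−μ)/(ν+1).
ν = μ(1−μ)/Var − 1 = 0.24/0.1070 − 1 = 1.2430.
a = 0.6·1.2430 = 0.746, b = 0.4·1.2430 = 0.497.

a = 0.746, b = 0.497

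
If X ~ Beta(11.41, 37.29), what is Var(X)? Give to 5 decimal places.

0.00361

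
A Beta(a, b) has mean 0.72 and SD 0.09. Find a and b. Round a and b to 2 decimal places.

a = 17.20, b = 6.69

σ² = 0.09² = 0.0081.
With s = a+b, Var = μ(1−μ)/(s+1), so s+1 = (0.72×0.28)/0.0081 = 24.8889 and s = 23.8889.
a = μs = 17.20, b = (1−μ)s = 6.69.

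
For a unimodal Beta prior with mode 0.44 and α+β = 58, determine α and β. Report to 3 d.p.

Since the density peak of Beta(α,β) is at (α−1)/(α+β−2),
α = 1 + 0.44(58−2) = 25.640 and β = 58 − 25.640 = 32.360.

α = 25.640, β = 32.360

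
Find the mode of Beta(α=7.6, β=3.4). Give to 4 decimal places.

0.7333

With α,β > 1, mode = (α−1)/(α+β−2) = 6.6/9.0 = 0.7333.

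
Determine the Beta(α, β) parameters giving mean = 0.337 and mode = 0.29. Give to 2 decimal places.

α = 3.01, β = 5.92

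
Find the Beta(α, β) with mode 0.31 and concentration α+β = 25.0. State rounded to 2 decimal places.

Since the density peak of Beta(α,β) is at (α−1)/(α+β−2),
α = 1 + 0.31(25.0−2) = 8.13 and β = 25.0 − 8.13 = 16.87.

α = 8.13, β = 16.87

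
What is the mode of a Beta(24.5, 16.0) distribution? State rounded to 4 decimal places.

0.6104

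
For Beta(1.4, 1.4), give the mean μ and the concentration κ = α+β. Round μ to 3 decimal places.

μ = 0.500, κ = 2.8

κ = α+β = 1.4+1.4 = 2.8; μ = α/κ = 1.4/2.8 = 0.500.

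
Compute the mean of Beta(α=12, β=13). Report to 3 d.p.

0.480

E[X] = α/(α+β) = 12/25 = 0.480.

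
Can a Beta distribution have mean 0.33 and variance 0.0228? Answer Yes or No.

Yes

A Beta with mean μ has variance μ(1−μ)/(α+β+1) < μ(1−μ).
Here μ(1−μ) = 0.33×0.67 = 0.2211, and 0.0228 < 0.2211.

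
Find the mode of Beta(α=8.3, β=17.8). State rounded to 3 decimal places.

0.303

The density x^(α−1)(1−x)^(β−1) is maximised at (α−1)/(α+β−2) = 7.3/24.1 = 0.303.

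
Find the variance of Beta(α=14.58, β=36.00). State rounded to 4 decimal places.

0.0040

Var = αβ/[(α+β)²(α+β+1)] = (14.58×36.00)/(50.58²×51.58) = 524.8800/131958.991512 = 0.0040.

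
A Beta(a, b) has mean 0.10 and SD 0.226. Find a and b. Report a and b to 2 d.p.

a = 0.08, b = 0.69

σ² = 0.226² = 0.051076.
With s = a+b, Var = μ(1−μ)/(s+1), so s+1 = (0.10×0.90)/0.051076 = 1.7621 and s = 0.7621.
a = μs = 0.08, b = (1−μ)s = 0.69.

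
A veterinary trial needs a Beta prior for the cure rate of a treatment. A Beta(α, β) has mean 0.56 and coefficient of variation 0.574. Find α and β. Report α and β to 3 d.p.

α = 0.775, β = 0.609

σ = CV·μ = 0.574×0.56 = 0.32144, so σ² = 0.103324.
s+1 = μ(1−μ)/σ² = 0.2464/0.103324 = 2.3847, so s = α+β = 1.3847.
α = μs = 0.775, β = (1−μ)s = 0.609.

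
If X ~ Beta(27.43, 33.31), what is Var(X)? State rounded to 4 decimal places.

μ = 27.43/60.74 = 0.451597; Var = μ(1−μ)/(α+β+1) = 0.2476571/61.74 = 0.0040.

0.0040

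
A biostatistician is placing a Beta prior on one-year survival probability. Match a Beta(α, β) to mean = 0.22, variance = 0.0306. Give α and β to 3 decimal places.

α = 1.014, β = 3.594

By moment matching, α+β = μ(1−μ)/σ² − 1 = (0.22·0.78)/0.0306 − 1 = 5.6078 − 1 = 4.6078.
Since α/(α+β) = μ, α = 0.22·4.6078 = 1.014 and β = 0.78·4.6078 = 3.594.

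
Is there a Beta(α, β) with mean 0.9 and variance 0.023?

For any Beta, Var(X) < E[X]·(1−E[X]).
Here μ(1−μ) = 0.9×0.1 = 0.09, and 0.023 < 0.09.

Yes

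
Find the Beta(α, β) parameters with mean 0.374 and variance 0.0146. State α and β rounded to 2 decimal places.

Write ν = α+β; then α = μν and Var = μ(1−μ)/(ν+1).
ν = μ(1−μ)/Var − 1 = 0.234124/0.0146 − 1 = 15.0359.
α = 0.374·15.0359 = 5.62, β = 0.626·15.0359 = 9.41.

α = 5.62, β = 9.41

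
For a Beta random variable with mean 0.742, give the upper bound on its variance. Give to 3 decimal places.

0.191

For fixed mean μ the Beta variance is μ(1−μ)/(α+β+1), increasing as α+β decreases.
Its least upper bound (not attained) is μ(1−μ) = 0.742·0.258 = 0.191.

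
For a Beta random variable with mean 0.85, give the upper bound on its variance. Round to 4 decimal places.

For fixed mean μ the Beta variance is μ(1−μ)/(α+β+1), increasing as α+β decreases.
Its least upper bound (not attained) is μ(1−μ) = 0.85·0.15 = 0.1275.

0.1275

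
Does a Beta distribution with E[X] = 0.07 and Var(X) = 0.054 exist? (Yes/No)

For any Beta, Var(X) < E[X]·(1−E[X]).
Here μ(1−μ) = 0.07×0.93 = 0.0651, and 0.054 < 0.0651.

Yes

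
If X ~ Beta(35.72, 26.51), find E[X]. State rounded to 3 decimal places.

0.574

E[X] = α/(α+β) = 35.72/62.23 = 0.574.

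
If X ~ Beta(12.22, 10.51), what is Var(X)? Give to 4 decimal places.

0.0105

Var = αβ/[(α+β)²(α+β+1)] = (12.22×10.51)/(22.73²×23.73) = 128.4322/12260.173317 = 0.0105.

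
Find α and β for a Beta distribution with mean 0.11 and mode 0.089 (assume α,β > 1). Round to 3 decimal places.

Let s = α+β. Mean gives α = μs = 0.11s; mode gives (α−1)/(s−2) = 0.089.
Substituting: 0.11s − 1 = 0.089(s−2) = 0.089s − 0.178, so 0.021s = 0.822 and s = 39.1429.
Then α = 0.11×39.1429 = 4.306 and β = s−α = 34.837.

α = 4.306, β = 34.837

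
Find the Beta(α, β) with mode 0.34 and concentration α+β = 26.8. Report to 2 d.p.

Since the density peak of Beta(α,β) is at (α−1)/(α+β−2),
α = 1 + 0.34(26.8−2) = 9.43 and β = 26.8 − 9.43 = 17.37.

α = 9.43, β = 17.37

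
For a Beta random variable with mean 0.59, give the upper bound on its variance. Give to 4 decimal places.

For fixed mean μ the Beta variance is μ(1−μ)/(α+β+1), increasing as α+β decreases.
Its least upper bound (not attained) is μ(1−μ) = 0.59·0.41 = 0.2419.

0.2419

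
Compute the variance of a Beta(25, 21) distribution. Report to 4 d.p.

Var = αβ/[(α+β)²(α+β+1)] = (25×21)/(46²×47) = 525/99452 = 0.0053.

0.0053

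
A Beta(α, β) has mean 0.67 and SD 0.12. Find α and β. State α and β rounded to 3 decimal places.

Variance = 0.12² = 0.0144. The moment-matching identity α+β = μ(1−μ)/Var − 1 gives
α+β = 0.2211/0.0144 − 1 = 14.3542, so α = μ·14.3542 = 9.617 and β = (1−μ)·14.3542 = 4.737.

α = 9.617, β = 4.737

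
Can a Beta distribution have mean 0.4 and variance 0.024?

The Beta variance bound is σ² < μ(1−μ).
Here μ(1−μ) = 0.4×0.6 = 0.24, and 0.024 < 0.24.

Yes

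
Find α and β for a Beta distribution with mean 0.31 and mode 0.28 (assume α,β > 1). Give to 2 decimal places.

With s = α+β: μ = α/s and mode = (α−1)/(s−2). Eliminating α = μs,
μs − 1 = m(s−2) ⇒ s(μ−m) = 1−2m ⇒ s = 0.44/0.03 = 14.6667.
So α = μs = 4.55, β = (1−μ)s = 10.12.

α = 4.55, β = 10.12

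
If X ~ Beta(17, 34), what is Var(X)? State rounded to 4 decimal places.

Var = αβ/[(α+β)²(α+β+1)] = (17×34)/(51²×52) = 578/135252 = 0.0043.

0.0043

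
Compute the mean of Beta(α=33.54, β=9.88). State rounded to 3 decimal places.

0.772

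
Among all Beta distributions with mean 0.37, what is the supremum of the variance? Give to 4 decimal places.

For fixed mean μ the Beta variance is μ(1−μ)/(α+β+1), increasing as α+β decreases.
Its least upper bound (not attained) is μ(1−μ) = 0.37·0.63 = 0.2331.

0.2331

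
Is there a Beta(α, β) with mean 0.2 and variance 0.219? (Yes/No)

A Beta with mean μ has variance μ(1−μ)/(α+β+1) < μ(1−μ).
Here μ(1−μ) = 0.2×0.8 = 0.16, and 0.219 ≥ 0.16.

No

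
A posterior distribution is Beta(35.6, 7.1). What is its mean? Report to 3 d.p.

The Beta mean is α/(α+β) = 35.6/(35.6+7.1) = 0.834.

0.834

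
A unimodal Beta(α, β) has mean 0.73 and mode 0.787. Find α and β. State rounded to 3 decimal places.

α = 7.351, β = 2.719

With s = α+β: μ = α/s and mode = (α−1)/(s−2). Eliminating α = μs,
μs − 1 = m(s−2) ⇒ s(μ−m) = 1−2m ⇒ s = -0.574/-0.057 = 10.0702.
So α = μs = 7.351, β = (1−μ)s = 2.719.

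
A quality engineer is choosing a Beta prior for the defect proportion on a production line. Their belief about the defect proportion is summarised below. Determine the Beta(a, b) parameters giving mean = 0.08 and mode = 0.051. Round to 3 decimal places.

a = 2.477, b = 28.488

With s = a+b: μ = a/s and mode = (a−1)/(s−2). Eliminating a = μs,
μs − 1 = m(s−2) ⇒ s(μ−m) = 1−2m ⇒ s = 0.898/0.029 = 30.9655.
So a = μs = 2.477, b = (1−μ)s = 28.488.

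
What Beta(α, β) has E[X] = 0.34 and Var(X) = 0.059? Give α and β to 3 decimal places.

Write ν = α+β; then α = μν and Var = μ(1−μ)/(ν+1).
ν = μ(1−μ)/Var − 1 = 0.2244/0.059 − 1 = 2.8034.
α = 0.34·2.8034 = 0.953, β = 0.66·2.8034 = 1.850.

α = 0.953, β = 1.850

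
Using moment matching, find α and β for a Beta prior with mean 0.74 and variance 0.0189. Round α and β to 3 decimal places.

α = 6.793, β = 2.387

Write ν = α+β; then α = μν and Var = μ(1−μ)/(ν+1).
ν = μ(1−μ)/Var − 1 = 0.1924/0.0189 − 1 = 9.1799.
α = 0.74·9.1799 = 6.793, β = 0.26·9.1799 = 2.387.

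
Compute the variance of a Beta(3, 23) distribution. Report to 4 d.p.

0.0038

Var = αβ/[(α+β)²(α+β+1)] = (3×23)/(26²×27) = 69/18252 = 0.0038.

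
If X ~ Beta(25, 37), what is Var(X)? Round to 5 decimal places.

0.00382

α+β = 62 and αβ = 925, so Var = αβ/[(α+β)²(α+β+1)] = 925/242172 = 0.00382.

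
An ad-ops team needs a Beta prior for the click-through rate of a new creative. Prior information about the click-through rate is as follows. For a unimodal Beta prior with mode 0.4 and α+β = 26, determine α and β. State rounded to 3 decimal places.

Mode = (α−1)/(κ−2) with κ = α+β, so α−1 = 0.4·24 = 9.600.
α = 10.600; β = κ − α = 15.400.

α = 10.600, β = 15.400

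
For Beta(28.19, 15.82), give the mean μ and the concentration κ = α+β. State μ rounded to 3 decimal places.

μ = 0.641, κ = 44.01

κ = α+β = 28.19+15.82 = 44.01; μ = α/κ = 28.19/44.01 = 0.641.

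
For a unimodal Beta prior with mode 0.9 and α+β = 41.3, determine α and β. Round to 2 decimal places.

α = 36.37, β = 4.93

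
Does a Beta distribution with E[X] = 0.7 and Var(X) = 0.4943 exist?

For any Beta, Var(X) < E[X]·(1−E[X]).
Here μ(1−μ) = 0.7×0.3 = 0.21, and 0.4943 ≥ 0.21.

No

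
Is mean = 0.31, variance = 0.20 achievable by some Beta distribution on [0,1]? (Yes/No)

Yes

The Beta variance bound is σ² < μ(1−μ).
Here μ(1−μ) = 0.31×0.69 = 0.2139, and 0.20 < 0.2139.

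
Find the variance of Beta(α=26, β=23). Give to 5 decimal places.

0.00498

μ = 26/49 = 0.530612; Var = μ(1−μ)/(α+β+1) = 0.2490629/50 = 0.00498.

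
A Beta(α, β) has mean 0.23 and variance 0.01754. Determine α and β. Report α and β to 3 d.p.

α = 2.092, β = 7.005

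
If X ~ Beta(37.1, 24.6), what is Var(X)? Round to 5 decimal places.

μ = 37.1/61.7 = 0.601297; Var = μ(1−μ)/(α+β+1) = 0.2397390/62.7 = 0.00382.

0.00382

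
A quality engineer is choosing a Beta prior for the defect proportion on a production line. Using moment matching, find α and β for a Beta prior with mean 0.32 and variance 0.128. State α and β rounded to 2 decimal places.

α = 0.22, β = 0.48

Write ν = α+β; then α = μν and Var = μ(1−μ)/(ν+1).
ν = μ(1−μ)/Var − 1 = 0.2176/0.128 − 1 = 0.7000.
α = 0.32·0.7000 = 0.22, β = 0.68·0.7000 = 0.48.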